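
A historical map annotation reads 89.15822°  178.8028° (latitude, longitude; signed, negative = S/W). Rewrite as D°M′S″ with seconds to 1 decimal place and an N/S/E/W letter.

89°09′29.6″ N, 178°48′10.1″ E

φ: 0.158220° → 9.49320′; 0.49320 × 60 = 29.592″
Lon: 0.802800 × 60 = 48.16800′ → 48′, remainder × 60 = 10.080″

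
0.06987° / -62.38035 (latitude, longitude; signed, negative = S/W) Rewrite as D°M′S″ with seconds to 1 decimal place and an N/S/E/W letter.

0°04′11.5″ N, 62°22′49.3″ W

φ: 0.069870° → 4.19220′; 0.19220 × 60 = 11.532″
Longitude is negative → W; |value| = 62.380350
λ: 0.380350 × 60 = 22.82100′ → 22′, remainder × 60 = 49.260″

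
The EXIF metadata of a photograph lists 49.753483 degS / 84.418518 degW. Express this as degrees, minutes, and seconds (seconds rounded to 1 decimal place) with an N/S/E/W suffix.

Latitude: 0.753483 × 60 = 45.20898′ → 45′, remainder × 60 = 12.539″
Longitude: whole degrees 84; 25.11108′ → 25′ and 6.665″

49°45′12.5″ S, 84°25′6.7″ W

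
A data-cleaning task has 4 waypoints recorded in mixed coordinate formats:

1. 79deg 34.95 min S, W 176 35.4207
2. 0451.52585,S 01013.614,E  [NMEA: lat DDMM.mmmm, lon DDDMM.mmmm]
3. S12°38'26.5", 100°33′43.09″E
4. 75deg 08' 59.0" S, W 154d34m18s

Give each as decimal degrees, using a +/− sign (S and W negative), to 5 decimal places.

1. -79.58250, -176.59035
2. -4.85876, 10.22690
3. -12.64069, 100.56197
4. -75.14972, -154.57167

Point 1:
  φ: 79 + 34.95/60 = 79.582500
  S → negative
  Longitude: 176 + 35.4207/60 = 176.590345
  hemisphere W, so the sign is −
Point 2:
  Lat: degrees = first 2 digits = 4, minutes = 51.52585; 4 + 51.52585/60 = 4.858764
  hemisphere S, so the sign is −
  Longitude: degrees = first 3 digits = 10, minutes = 13.614; 10 + 13.614/60 = 10.226900
  E ⇒ keep positive
Point 3:
  Latitude: 12 + 38/60 + 26.5/3600 = 12.640694
  hemisphere S, so the sign is −
  Longitude: 33′ + 43.09″ = 33.71817′; 100 + 33.71817/60 = 100.561969
  E → positive
Point 4:
  φ: 75 + 8/60 + 59/3600 = 75.149722
  S → negative
  λ: 154° + 34/60 + 18/3600 = 154 + 0.566667 + 0.005000 = 154.571667
  hemisphere W, so the sign is −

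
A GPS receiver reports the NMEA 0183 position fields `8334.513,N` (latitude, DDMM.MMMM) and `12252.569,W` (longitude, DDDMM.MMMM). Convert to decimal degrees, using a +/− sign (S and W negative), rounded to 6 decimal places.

83.575217, -122.876150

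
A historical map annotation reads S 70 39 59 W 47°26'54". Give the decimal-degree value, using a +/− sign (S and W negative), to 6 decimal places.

Lat: 39′ + 59″ = 39.98333′; 70 + 39.98333/60 = 70.6663889
hemisphere S, so the sign is −
λ: 47° + 26/60 + 54/3600 = 47 + 0.433333 + 0.015000 = 47.4483333
hemisphere W, so the sign is −

-70.666389, -47.448333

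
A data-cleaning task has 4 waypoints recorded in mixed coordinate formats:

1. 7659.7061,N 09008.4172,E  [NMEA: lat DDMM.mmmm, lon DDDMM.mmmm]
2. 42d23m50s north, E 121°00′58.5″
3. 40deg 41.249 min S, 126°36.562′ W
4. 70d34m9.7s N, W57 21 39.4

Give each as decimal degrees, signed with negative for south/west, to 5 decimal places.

1. 76.99510, 90.14029
2. 42.39722, 121.01625
3. -40.68748, -126.60937
4. 70.56936, -57.36094

Point 1:
  φ: degrees = first 2 digits = 76, minutes = 59.7061; 76 + 59.7061/60 = 76.995102
  N → positive
  Lon: degrees = first 3 digits = 90, minutes = 8.4172; 90 + 8.4172/60 = 90.140287
  E ⇒ keep positive
Point 2:
  φ: 42° + 23/60 + 50/3600 = 42 + 0.383333 + 0.013889 = 42.397222
  N → positive
  λ: 121 + 0/60 + 58.5/3600 = 121.016250
  E ⇒ keep positive
Point 3:
  φ: 40 + 41.249/60 = 40.687483
  S ⇒ negate
  Longitude: 36.562′ = 0.609367°; total 126.609367
  W → negative
Point 4:
  Lat: 34′ + 9.7″ = 34.16167′; 70 + 34.16167/60 = 70.569361
  N → positive
  Lon: 57 + 21/60 + 39.4/3600 = 57.360944
  W → negative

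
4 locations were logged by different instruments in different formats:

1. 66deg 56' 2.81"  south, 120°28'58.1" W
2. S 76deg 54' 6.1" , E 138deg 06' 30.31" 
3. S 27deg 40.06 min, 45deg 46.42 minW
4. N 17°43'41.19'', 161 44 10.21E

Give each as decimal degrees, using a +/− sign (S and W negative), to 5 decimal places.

1. -66.93411, -120.48281
2. -76.90169, 138.10842
3. -27.66767, -45.77367
4. 17.72811, 161.73617

Point 1:
  φ: 56′ + 2.81″ = 56.04683′; 66 + 56.04683/60 = 66.934114
  S → negative
  Lon: 120 + 28/60 + 58.1/3600 = 120.482806
  hemisphere W, so the sign is −
Point 2:
  Lat: 76 + 54/60 + 6.1/3600 = 76.901694
  S → negative
  Lon: 138° + 6/60 + 30.31/3600 = 138 + 0.100000 + 0.008419 = 138.108419
  E ⇒ keep positive
Point 3:
  φ: 40.06′ = 0.667667°; total 27.667667
  S → negative
  Longitude: 46.42′ = 0.773667°; total 45.773667
  W → negative
Point 4:
  φ: 43′ + 41.19″ = 43.68650′; 17 + 43.68650/60 = 17.728108
  N ⇒ keep positive
  Lon: 161 + 44/60 + 10.21/3600 = 161.736169
  E ⇒ keep positive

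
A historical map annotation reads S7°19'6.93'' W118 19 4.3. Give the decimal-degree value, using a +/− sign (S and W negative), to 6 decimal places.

-7.318592, -118.317861

Lat: 7 + 19/60 + 6.93/3600 = 7.3185917
S → negative
Longitude: 19′ + 4.3″ = 19.07167′; 118 + 19.07167/60 = 118.3178611
W ⇒ negate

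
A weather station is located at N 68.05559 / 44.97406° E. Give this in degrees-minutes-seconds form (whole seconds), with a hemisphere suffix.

68°03′20″ N, 44°58′27″ E

φ: whole degrees 68; 3.33540′ → 3′ and 20.12″
Longitude: 0.974060 × 60 = 58.44360′ → 58′, remainder × 60 = 26.62″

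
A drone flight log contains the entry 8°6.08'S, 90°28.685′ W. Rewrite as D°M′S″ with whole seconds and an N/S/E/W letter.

Latitude: fractional minutes 0.08000 × 60 = 4.80″
Longitude: fractional minutes 0.68500 × 60 = 41.10″

8°06′5″ S, 90°28′41″ W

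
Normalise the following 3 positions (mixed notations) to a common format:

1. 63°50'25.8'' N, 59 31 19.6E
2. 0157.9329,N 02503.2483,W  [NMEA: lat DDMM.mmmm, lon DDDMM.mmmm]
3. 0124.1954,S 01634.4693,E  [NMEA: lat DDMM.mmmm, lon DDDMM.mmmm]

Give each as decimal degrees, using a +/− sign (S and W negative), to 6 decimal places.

1. 63.840500, 59.522111
2. 1.965548, -25.054138
3. -1.403257, 16.574488

Point 1:
  Lat: 63 + 50/60 + 25.8/3600 = 63.8405000
  N → positive
  Longitude: 59 + 31/60 + 19.6/3600 = 59.5221111
  E ⇒ keep positive
Point 2:
  Lat: degrees = first 2 digits = 1, minutes = 57.9329; 1 + 57.9329/60 = 1.9655483
  N ⇒ keep positive
  λ: split at 3 digits → 025° and 3.2483′; 25 + 3.2483/60 = 25.0541383
  W → negative
Point 3:
  φ: degrees = first 2 digits = 1, minutes = 24.1954; 1 + 24.1954/60 = 1.4032567
  S → negative
  Lon: split at 3 digits → 016° and 34.4693′; 16 + 34.4693/60 = 16.5744883
  E ⇒ keep positive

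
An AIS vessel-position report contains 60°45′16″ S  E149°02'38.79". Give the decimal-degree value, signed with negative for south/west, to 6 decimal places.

φ: 60° + 45/60 + 16/3600 = 60 + 0.750000 + 0.004444 = 60.7544444
S ⇒ negate
λ: 149° + 2/60 + 38.79/3600 = 149 + 0.033333 + 0.010775 = 149.0441083
E ⇒ keep positive

-60.754444, 149.044108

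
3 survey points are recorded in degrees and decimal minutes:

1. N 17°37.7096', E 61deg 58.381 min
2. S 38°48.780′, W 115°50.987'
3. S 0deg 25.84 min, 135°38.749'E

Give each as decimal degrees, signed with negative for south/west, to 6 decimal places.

1. 17.628493, 61.973017
2. -38.813000, -115.849783
3. -0.430667, 135.645817

Point 1:
  φ: 17 + 37.7096/60 = 17.6284933
  N ⇒ keep positive
  Lon: 61 + 58.381/60 = 61.9730167
  E ⇒ keep positive
Point 2:
  Lat: 48.78′ = 0.813000°; total 38.8130000
  S → negative
  Lon: 115 + 50.987/60 = 115.8497833
  hemisphere W, so the sign is −
Point 3:
  φ: 25.84′ = 0.430667°; total 0.4306667
  S ⇒ negate
  Lon: 135 + 38.749/60 = 135.6458167
  E ⇒ keep positive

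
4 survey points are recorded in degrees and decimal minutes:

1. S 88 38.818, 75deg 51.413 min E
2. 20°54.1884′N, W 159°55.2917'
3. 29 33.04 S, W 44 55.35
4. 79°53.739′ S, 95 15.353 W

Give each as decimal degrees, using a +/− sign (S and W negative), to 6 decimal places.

1. -88.646967, 75.856883
2. 20.903140, -159.921528
3. -29.550667, -44.922500
4. -79.895650, -95.255883

Point 1:
  φ: 38.818′ = 0.646967°; total 88.6469667
  S ⇒ negate
  Longitude: 51.413′ = 0.856883°; total 75.8568833
  E → positive
Point 2:
  Latitude: 20 + 54.1884/60 = 20.9031400
  N ⇒ keep positive
  λ: 159 + 55.2917/60 = 159.9215283
  hemisphere W, so the sign is −
Point 3:
  Lat: 29 + 33.04/60 = 29.5506667
  S ⇒ negate
  Lon: 55.35′ = 0.922500°; total 44.9225000
  W → negative
Point 4:
  Latitude: 79 + 53.739/60 = 79.8956500
  S → negative
  λ: 95 + 15.353/60 = 95.2558833
  hemisphere W, so the sign is −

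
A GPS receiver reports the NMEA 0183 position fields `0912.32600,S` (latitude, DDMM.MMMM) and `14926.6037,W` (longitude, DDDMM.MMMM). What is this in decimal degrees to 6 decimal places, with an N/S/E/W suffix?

9.205433° S, 149.443395° W

Latitude: degrees = first 2 digits = 9, minutes = 12.326; 9 + 12.326/60 = 9.2054333
Longitude: degrees = first 3 digits = 149, minutes = 26.6037; 149 + 26.6037/60 = 149.4433950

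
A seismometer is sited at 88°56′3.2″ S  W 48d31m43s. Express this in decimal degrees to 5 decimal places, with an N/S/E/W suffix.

88.93422° S, 48.52861° W

Lat: 88 + 56/60 + 3.2/3600 = 88.934222
Lon: 31′ + 43″ = 31.71667′; 48 + 31.71667/60 = 48.528611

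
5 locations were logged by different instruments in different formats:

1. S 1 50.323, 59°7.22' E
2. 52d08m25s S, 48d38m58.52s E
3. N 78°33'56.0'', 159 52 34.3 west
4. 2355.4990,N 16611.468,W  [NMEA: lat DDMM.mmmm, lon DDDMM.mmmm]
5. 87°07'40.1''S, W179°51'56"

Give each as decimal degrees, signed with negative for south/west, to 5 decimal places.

Point 1:
  φ: 50.323′ = 0.838717°; total 1.838717
  hemisphere S, so the sign is −
  Lon: 7.22′ = 0.120333°; total 59.120333
  E ⇒ keep positive
Point 2:
  Lat: 52 + 8/60 + 25/3600 = 52.140278
  hemisphere S, so the sign is −
  Longitude: 48 + 38/60 + 58.52/3600 = 48.649589
  E → positive
Point 3:
  Latitude: 78° + 33/60 + 56/3600 = 78 + 0.550000 + 0.015556 = 78.565556
  N ⇒ keep positive
  Longitude: 159 + 52/60 + 34.3/3600 = 159.876194
  W → negative
Point 4:
  φ: split at 2 digits → 23° and 55.499′; 23 + 55.499/60 = 23.924983
  N → positive
  Lon: degrees = first 3 digits = 166, minutes = 11.468; 166 + 11.468/60 = 166.191133
  W ⇒ negate
Point 5:
  Lat: 87 + 7/60 + 40.1/3600 = 87.127806
  S ⇒ negate
  λ: 179 + 51/60 + 56/3600 = 179.865556
  W ⇒ negate

1. -1.83872, 59.12033
2. -52.14028, 48.64959
3. 78.56556, -159.87619
4. 23.92498, -166.19113
5. -87.12781, -179.86556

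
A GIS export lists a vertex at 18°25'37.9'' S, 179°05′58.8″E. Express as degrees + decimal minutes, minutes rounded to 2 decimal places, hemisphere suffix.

18° 25.63′ S, 179° 5.98′ E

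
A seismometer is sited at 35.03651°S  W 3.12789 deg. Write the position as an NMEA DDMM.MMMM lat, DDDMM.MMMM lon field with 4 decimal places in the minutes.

3502.1906,S / 00307.6734,W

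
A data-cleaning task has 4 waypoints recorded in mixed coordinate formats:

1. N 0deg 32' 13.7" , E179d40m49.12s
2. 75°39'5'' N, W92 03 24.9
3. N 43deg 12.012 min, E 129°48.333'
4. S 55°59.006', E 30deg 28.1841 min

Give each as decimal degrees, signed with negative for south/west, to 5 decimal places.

1. 0.53714, 179.68031
2. 75.65139, -92.05692
3. 43.20020, 129.80555
4. -55.98343, 30.46974

Point 1:
  φ: 0 + 32/60 + 13.7/3600 = 0.537139
  N ⇒ keep positive
  Lon: 179° + 40/60 + 49.12/3600 = 179 + 0.666667 + 0.013644 = 179.680311
  E → positive
Point 2:
  φ: 75° + 39/60 + 5/3600 = 75 + 0.650000 + 0.001389 = 75.651389
  N → positive
  Lon: 3′ + 24.9″ = 3.41500′; 92 + 3.41500/60 = 92.056917
  W ⇒ negate
Point 3:
  Lat: 12.012′ = 0.200200°; total 43.200200
  N → positive
  Longitude: 129 + 48.333/60 = 129.805550
  E → positive
Point 4:
  Lat: 55 + 59.006/60 = 55.983433
  S ⇒ negate
  Lon: 30 + 28.1841/60 = 30.469735
  E ⇒ keep positive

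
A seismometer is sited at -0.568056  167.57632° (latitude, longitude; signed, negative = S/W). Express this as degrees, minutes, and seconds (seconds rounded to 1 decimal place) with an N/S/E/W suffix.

Latitude is negative → S; |value| = 0.568056
Lat: whole degrees 0; 34.08336′ → 34′ and 5.002″
Longitude: 0.576320° → 34.57920′; 0.57920 × 60 = 34.752″

0°34′5.0″ S, 167°34′34.8″ E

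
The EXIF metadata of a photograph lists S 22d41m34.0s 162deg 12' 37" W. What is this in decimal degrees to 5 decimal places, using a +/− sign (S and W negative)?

-22.69278, -162.21028

Latitude: 22° + 41/60 + 34/3600 = 22 + 0.683333 + 0.009444 = 22.692778
hemisphere S, so the sign is −
Lon: 162° + 12/60 + 37/3600 = 162 + 0.200000 + 0.010278 = 162.210278
hemisphere W, so the sign is −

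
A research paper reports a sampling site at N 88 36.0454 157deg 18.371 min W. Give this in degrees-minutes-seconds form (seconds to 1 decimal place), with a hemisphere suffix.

88°36′2.7″ N, 157°18′22.3″ W

φ: 36.04540′ → 36′ and 0.04540 × 60 = 2.724″
Longitude: fractional minutes 0.37100 × 60 = 22.260″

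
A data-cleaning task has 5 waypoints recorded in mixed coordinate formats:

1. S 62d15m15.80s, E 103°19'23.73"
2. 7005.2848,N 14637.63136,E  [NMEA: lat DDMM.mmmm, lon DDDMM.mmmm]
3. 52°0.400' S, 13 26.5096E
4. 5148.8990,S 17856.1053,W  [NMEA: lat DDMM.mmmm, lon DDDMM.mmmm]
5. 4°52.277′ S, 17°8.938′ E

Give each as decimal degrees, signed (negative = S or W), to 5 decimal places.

1. -62.25439, 103.32326
2. 70.08808, 146.62719
3. -52.00667, 13.44183
4. -51.81498, -178.93509
5. -4.87128, 17.14897

Point 1:
  φ: 15′ + 15.8″ = 15.26333′; 62 + 15.26333/60 = 62.254389
  S ⇒ negate
  Longitude: 103 + 19/60 + 23.73/3600 = 103.323258
  E → positive
Point 2:
  Lat: degrees = first 2 digits = 70, minutes = 5.2848; 70 + 5.2848/60 = 70.088080
  N → positive
  Longitude: split at 3 digits → 146° and 37.63136′; 146 + 37.63136/60 = 146.627189
  E → positive
Point 3:
  Latitude: 0.4′ = 0.006667°; total 52.006667
  S ⇒ negate
  λ: 26.5096′ = 0.441827°; total 13.441827
  E ⇒ keep positive
Point 4:
  Latitude: degrees = first 2 digits = 51, minutes = 48.899; 51 + 48.899/60 = 51.814983
  hemisphere S, so the sign is −
  λ: split at 3 digits → 178° and 56.1053′; 178 + 56.1053/60 = 178.935088
  W → negative
Point 5:
  Latitude: 52.277′ = 0.871283°; total 4.871283
  S → negative
  Lon: 17 + 8.938/60 = 17.148967
  E → positive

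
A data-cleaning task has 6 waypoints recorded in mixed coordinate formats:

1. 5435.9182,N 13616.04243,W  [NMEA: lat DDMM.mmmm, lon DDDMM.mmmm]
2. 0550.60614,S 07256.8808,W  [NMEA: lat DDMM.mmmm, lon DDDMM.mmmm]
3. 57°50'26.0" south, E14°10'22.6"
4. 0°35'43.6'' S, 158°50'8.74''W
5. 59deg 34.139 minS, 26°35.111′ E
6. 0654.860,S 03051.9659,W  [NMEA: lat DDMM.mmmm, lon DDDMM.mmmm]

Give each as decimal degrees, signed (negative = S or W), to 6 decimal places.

1. 54.598637, -136.267374
2. -5.843436, -72.948013
3. -57.840556, 14.172944
4. -0.595444, -158.835761
5. -59.568983, 26.585183
6. -6.914333, -30.866098

Point 1:
  φ: degrees = first 2 digits = 54, minutes = 35.9182; 54 + 35.9182/60 = 54.5986367
  N → positive
  Longitude: degrees = first 3 digits = 136, minutes = 16.04243; 136 + 16.04243/60 = 136.2673738
  hemisphere W, so the sign is −
Point 2:
  Lat: split at 2 digits → 05° and 50.60614′; 5 + 50.60614/60 = 5.8434357
  S ⇒ negate
  Longitude: split at 3 digits → 072° and 56.8808′; 72 + 56.8808/60 = 72.9480133
  W → negative
Point 3:
  Lat: 57 + 50/60 + 26/3600 = 57.8405556
  S → negative
  λ: 10′ + 22.6″ = 10.37667′; 14 + 10.37667/60 = 14.1729444
  E ⇒ keep positive
Point 4:
  Lat: 0° + 35/60 + 43.6/3600 = 0 + 0.583333 + 0.012111 = 0.5954444
  S → negative
  Lon: 158° + 50/60 + 8.74/3600 = 158 + 0.833333 + 0.002428 = 158.8357611
  W → negative
Point 5:
  Latitude: 59 + 34.139/60 = 59.5689833
  hemisphere S, so the sign is −
  Lon: 35.111′ = 0.585183°; total 26.5851833
  E ⇒ keep positive
Point 6:
  Latitude: degrees = first 2 digits = 6, minutes = 54.86; 6 + 54.86/60 = 6.9143333
  hemisphere S, so the sign is −
  Longitude: degrees = first 3 digits = 30, minutes = 51.9659; 30 + 51.9659/60 = 30.8660983
  W ⇒ negate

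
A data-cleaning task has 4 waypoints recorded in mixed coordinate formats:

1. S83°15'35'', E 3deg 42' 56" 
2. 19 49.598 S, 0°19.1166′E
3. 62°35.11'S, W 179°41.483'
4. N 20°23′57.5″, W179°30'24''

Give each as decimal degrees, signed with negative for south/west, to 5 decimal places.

1. -83.25972, 3.71556
2. -19.82663, 0.31861
3. -62.58517, -179.69138
4. 20.39931, -179.50667

Point 1:
  Latitude: 15′ + 35″ = 15.58333′; 83 + 15.58333/60 = 83.259722
  S ⇒ negate
  Longitude: 3 + 42/60 + 56/3600 = 3.715556
  E → positive
Point 2:
  Latitude: 19 + 49.598/60 = 19.826633
  S ⇒ negate
  λ: 0 + 19.1166/60 = 0.318610
  E → positive
Point 3:
  Latitude: 35.11′ = 0.585167°; total 62.585167
  S → negative
  λ: 179 + 41.483/60 = 179.691383
  W ⇒ negate
Point 4:
  Lat: 23′ + 57.5″ = 23.95833′; 20 + 23.95833/60 = 20.399306
  N ⇒ keep positive
  Longitude: 179 + 30/60 + 24/3600 = 179.506667
  hemisphere W, so the sign is −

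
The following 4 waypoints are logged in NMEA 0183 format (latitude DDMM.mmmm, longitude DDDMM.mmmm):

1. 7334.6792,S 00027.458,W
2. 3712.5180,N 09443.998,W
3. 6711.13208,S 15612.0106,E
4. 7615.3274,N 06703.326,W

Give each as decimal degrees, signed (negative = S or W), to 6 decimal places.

1. -73.577987, -0.457633
2. 37.208633, -94.733300
3. -67.185535, 156.200177
4. 76.255457, -67.055433

Point 1:
  Latitude: split at 2 digits → 73° and 34.6792′; 73 + 34.6792/60 = 73.5779867
  hemisphere S, so the sign is −
  λ: degrees = first 3 digits = 0, minutes = 27.458; 0 + 27.458/60 = 0.4576333
  W ⇒ negate
Point 2:
  Lat: split at 2 digits → 37° and 12.518′; 37 + 12.518/60 = 37.2086333
  N ⇒ keep positive
  λ: split at 3 digits → 094° and 43.998′; 94 + 43.998/60 = 94.7333000
  hemisphere W, so the sign is −
Point 3:
  Lat: degrees = first 2 digits = 67, minutes = 11.13208; 67 + 11.13208/60 = 67.1855347
  hemisphere S, so the sign is −
  Longitude: split at 3 digits → 156° and 12.0106′; 156 + 12.0106/60 = 156.2001767
  E → positive
Point 4:
  Lat: degrees = first 2 digits = 76, minutes = 15.3274; 76 + 15.3274/60 = 76.2554567
  N → positive
  λ: split at 3 digits → 067° and 3.326′; 67 + 3.326/60 = 67.0554333
  W ⇒ negate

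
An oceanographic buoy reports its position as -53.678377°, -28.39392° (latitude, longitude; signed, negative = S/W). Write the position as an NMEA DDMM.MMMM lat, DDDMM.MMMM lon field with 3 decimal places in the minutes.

5340.703,S / 02823.635,W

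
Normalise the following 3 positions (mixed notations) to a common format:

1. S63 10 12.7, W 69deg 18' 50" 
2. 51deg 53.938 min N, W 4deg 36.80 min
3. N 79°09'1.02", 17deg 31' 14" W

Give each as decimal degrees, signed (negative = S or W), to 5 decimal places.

Point 1:
  φ: 63° + 10/60 + 12.7/3600 = 63 + 0.166667 + 0.003528 = 63.170194
  S → negative
  Lon: 69 + 18/60 + 50/3600 = 69.313889
  W ⇒ negate
Point 2:
  Lat: 51 + 53.938/60 = 51.898967
  N → positive
  λ: 4 + 36.8/60 = 4.613333
  W → negative
Point 3:
  Lat: 9′ + 1.02″ = 9.01700′; 79 + 9.01700/60 = 79.150283
  N ⇒ keep positive
  λ: 31′ + 14″ = 31.23333′; 17 + 31.23333/60 = 17.520556
  W → negative

1. -63.17019, -69.31389
2. 51.89897, -4.61333
3. 79.15028, -17.52056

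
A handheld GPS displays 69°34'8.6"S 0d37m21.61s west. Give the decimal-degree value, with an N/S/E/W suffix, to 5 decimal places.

φ: 69° + 34/60 + 8.6/3600 = 69 + 0.566667 + 0.002389 = 69.569056
Longitude: 0° + 37/60 + 21.61/3600 = 0 + 0.616667 + 0.006003 = 0.622669

69.56906° S, 0.62267° W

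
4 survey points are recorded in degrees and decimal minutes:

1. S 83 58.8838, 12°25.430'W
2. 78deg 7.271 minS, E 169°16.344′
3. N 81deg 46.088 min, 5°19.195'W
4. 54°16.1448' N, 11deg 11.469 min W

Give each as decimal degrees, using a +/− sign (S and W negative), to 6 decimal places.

Point 1:
  Latitude: 58.8838′ = 0.981397°; total 83.9813967
  hemisphere S, so the sign is −
  λ: 12 + 25.43/60 = 12.4238333
  W → negative
Point 2:
  φ: 78 + 7.271/60 = 78.1211833
  S ⇒ negate
  Longitude: 169 + 16.344/60 = 169.2724000
  E ⇒ keep positive
Point 3:
  Latitude: 81 + 46.088/60 = 81.7681333
  N ⇒ keep positive
  Lon: 19.195′ = 0.319917°; total 5.3199167
  W → negative
Point 4:
  Lat: 16.1448′ = 0.269080°; total 54.2690800
  N ⇒ keep positive
  λ: 11.469′ = 0.191150°; total 11.1911500
  hemisphere W, so the sign is −

1. -83.981397, -12.423833
2. -78.121183, 169.272400
3. 81.768133, -5.319917
4. 54.269080, -11.191150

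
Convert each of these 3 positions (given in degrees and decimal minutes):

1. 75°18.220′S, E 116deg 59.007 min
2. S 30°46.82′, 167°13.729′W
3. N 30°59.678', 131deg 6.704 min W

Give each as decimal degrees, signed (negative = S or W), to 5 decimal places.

Point 1:
  φ: 75 + 18.22/60 = 75.303667
  S → negative
  Longitude: 116 + 59.007/60 = 116.983450
  E ⇒ keep positive
Point 2:
  Latitude: 46.82′ = 0.780333°; total 30.780333
  S → negative
  Lon: 13.729′ = 0.228817°; total 167.228817
  hemisphere W, so the sign is −
Point 3:
  Lat: 30 + 59.678/60 = 30.994633
  N ⇒ keep positive
  Longitude: 131 + 6.704/60 = 131.111733
  W → negative

1. -75.30367, 116.98345
2. -30.78033, -167.22882
3. 30.99463, -131.11173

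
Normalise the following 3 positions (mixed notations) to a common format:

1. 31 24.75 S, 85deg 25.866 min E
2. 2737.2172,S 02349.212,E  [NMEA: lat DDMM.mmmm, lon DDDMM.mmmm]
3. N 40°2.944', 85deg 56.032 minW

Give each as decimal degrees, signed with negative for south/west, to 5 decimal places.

1. -31.41250, 85.43110
2. -27.62029, 23.82020
3. 40.04907, -85.93387

Point 1:
  Lat: 31 + 24.75/60 = 31.412500
  S ⇒ negate
  λ: 25.866′ = 0.431100°; total 85.431100
  E → positive
Point 2:
  Latitude: degrees = first 2 digits = 27, minutes = 37.2172; 27 + 37.2172/60 = 27.620287
  hemisphere S, so the sign is −
  Longitude: degrees = first 3 digits = 23, minutes = 49.212; 23 + 49.212/60 = 23.820200
  E → positive
Point 3:
  Latitude: 40 + 2.944/60 = 40.049067
  N → positive
  Longitude: 56.032′ = 0.933867°; total 85.933867
  W → negative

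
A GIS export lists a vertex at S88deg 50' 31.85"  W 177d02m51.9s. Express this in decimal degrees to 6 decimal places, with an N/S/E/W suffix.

Lat: 50′ + 31.85″ = 50.53083′; 88 + 50.53083/60 = 88.8421806
Lon: 177° + 2/60 + 51.9/3600 = 177 + 0.033333 + 0.014417 = 177.0477500

88.842181° S, 177.047750° W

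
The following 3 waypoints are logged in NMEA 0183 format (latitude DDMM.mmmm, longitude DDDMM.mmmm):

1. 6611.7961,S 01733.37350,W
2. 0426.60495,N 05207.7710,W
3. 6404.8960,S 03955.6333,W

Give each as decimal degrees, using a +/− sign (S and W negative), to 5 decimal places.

1. -66.19660, -17.55623
2. 4.44342, -52.12952
3. -64.08160, -39.92722

Point 1:
  Lat: split at 2 digits → 66° and 11.7961′; 66 + 11.7961/60 = 66.196602
  hemisphere S, so the sign is −
  Lon: split at 3 digits → 017° and 33.3735′; 17 + 33.3735/60 = 17.556225
  hemisphere W, so the sign is −
Point 2:
  φ: split at 2 digits → 04° and 26.60495′; 4 + 26.60495/60 = 4.443416
  N → positive
  λ: degrees = first 3 digits = 52, minutes = 7.771; 52 + 7.771/60 = 52.129517
  hemisphere W, so the sign is −
Point 3:
  φ: degrees = first 2 digits = 64, minutes = 4.896; 64 + 4.896/60 = 64.081600
  hemisphere S, so the sign is −
  Longitude: split at 3 digits → 039° and 55.6333′; 39 + 55.6333/60 = 39.927222
  W ⇒ negate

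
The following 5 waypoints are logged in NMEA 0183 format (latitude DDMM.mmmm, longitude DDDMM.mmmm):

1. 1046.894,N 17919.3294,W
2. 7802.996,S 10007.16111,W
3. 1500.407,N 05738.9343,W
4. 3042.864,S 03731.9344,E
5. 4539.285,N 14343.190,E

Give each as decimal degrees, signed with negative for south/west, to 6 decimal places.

1. 10.781567, -179.322157
2. -78.049933, -100.119352
3. 15.006783, -57.648905
4. -30.714400, 37.532240
5. 45.654750, 143.719833

Point 1:
  Latitude: split at 2 digits → 10° and 46.894′; 10 + 46.894/60 = 10.7815667
  N → positive
  Lon: split at 3 digits → 179° and 19.3294′; 179 + 19.3294/60 = 179.3221567
  hemisphere W, so the sign is −
Point 2:
  Latitude: degrees = first 2 digits = 78, minutes = 2.996; 78 + 2.996/60 = 78.0499333
  hemisphere S, so the sign is −
  Lon: split at 3 digits → 100° and 7.16111′; 100 + 7.16111/60 = 100.1193518
  W → negative
Point 3:
  Lat: split at 2 digits → 15° and 0.407′; 15 + 0.407/60 = 15.0067833
  N ⇒ keep positive
  Longitude: degrees = first 3 digits = 57, minutes = 38.9343; 57 + 38.9343/60 = 57.6489050
  hemisphere W, so the sign is −
Point 4:
  Lat: degrees = first 2 digits = 30, minutes = 42.864; 30 + 42.864/60 = 30.7144000
  S ⇒ negate
  Lon: split at 3 digits → 037° and 31.9344′; 37 + 31.9344/60 = 37.5322400
  E → positive
Point 5:
  Lat: split at 2 digits → 45° and 39.285′; 45 + 39.285/60 = 45.6547500
  N → positive
  λ: degrees = first 3 digits = 143, minutes = 43.19; 143 + 43.19/60 = 143.7198333
  E → positive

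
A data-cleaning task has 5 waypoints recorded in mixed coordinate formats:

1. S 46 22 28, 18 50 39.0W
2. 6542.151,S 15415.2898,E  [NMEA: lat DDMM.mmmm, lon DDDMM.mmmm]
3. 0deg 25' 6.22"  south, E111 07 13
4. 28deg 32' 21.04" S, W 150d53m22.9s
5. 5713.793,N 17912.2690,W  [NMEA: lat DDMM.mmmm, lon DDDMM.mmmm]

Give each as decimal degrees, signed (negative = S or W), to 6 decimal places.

1. -46.374444, -18.844167
2. -65.702517, 154.254830
3. -0.418394, 111.120278
4. -28.539178, -150.889694
5. 57.229883, -179.204483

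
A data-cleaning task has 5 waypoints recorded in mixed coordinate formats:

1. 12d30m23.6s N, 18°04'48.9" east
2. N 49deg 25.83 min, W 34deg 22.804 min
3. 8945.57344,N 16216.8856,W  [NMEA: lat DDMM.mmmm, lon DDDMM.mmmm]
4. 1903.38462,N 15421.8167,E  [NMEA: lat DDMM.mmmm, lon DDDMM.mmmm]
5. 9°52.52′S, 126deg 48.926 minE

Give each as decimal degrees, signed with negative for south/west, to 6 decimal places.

Point 1:
  φ: 30′ + 23.6″ = 30.39333′; 12 + 30.39333/60 = 12.5065556
  N ⇒ keep positive
  λ: 4′ + 48.9″ = 4.81500′; 18 + 4.81500/60 = 18.0802500
  E ⇒ keep positive
Point 2:
  Lat: 49 + 25.83/60 = 49.4305000
  N ⇒ keep positive
  Longitude: 34 + 22.804/60 = 34.3800667
  W → negative
Point 3:
  Lat: degrees = first 2 digits = 89, minutes = 45.57344; 89 + 45.57344/60 = 89.7595573
  N ⇒ keep positive
  Lon: split at 3 digits → 162° and 16.8856′; 162 + 16.8856/60 = 162.2814267
  W → negative
Point 4:
  Latitude: degrees = first 2 digits = 19, minutes = 3.38462; 19 + 3.38462/60 = 19.0564103
  N → positive
  λ: split at 3 digits → 154° and 21.8167′; 154 + 21.8167/60 = 154.3636117
  E ⇒ keep positive
Point 5:
  Lat: 9 + 52.52/60 = 9.8753333
  S → negative
  λ: 126 + 48.926/60 = 126.8154333
  E ⇒ keep positive

1. 12.506556, 18.080250
2. 49.430500, -34.380067
3. 89.759557, -162.281427
4. 19.056410, 154.363612
5. -9.875333, 126.815433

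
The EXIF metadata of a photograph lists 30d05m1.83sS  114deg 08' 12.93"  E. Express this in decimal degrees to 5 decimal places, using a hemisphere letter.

30.08384° S, 114.13693° E

Latitude: 30° + 5/60 + 1.83/3600 = 30 + 0.083333 + 0.000508 = 30.083842
λ: 114° + 8/60 + 12.93/3600 = 114 + 0.133333 + 0.003592 = 114.136925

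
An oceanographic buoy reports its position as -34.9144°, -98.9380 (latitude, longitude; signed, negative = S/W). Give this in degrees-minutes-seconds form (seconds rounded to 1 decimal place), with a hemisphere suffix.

Latitude is negative → S; |value| = 34.914400
Latitude: 0.914400 × 60 = 54.86400′ → 54′, remainder × 60 = 51.840″
Longitude is negative → W; |value| = 98.938000
Lon: 0.938000° → 56.28000′; 0.28000 × 60 = 16.800″

34°54′51.8″ S, 98°56′16.8″ W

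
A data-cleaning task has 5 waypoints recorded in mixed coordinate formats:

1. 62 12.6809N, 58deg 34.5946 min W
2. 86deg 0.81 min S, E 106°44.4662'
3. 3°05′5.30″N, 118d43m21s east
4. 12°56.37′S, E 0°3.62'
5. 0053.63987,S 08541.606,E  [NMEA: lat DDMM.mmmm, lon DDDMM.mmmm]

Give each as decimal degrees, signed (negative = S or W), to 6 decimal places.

Point 1:
  Lat: 62 + 12.6809/60 = 62.2113483
  N → positive
  Longitude: 34.5946′ = 0.576577°; total 58.5765767
  hemisphere W, so the sign is −
Point 2:
  Lat: 0.81′ = 0.013500°; total 86.0135000
  S → negative
  λ: 44.4662′ = 0.741103°; total 106.7411033
  E ⇒ keep positive
Point 3:
  Latitude: 3 + 5/60 + 5.3/3600 = 3.0848056
  N → positive
  λ: 43′ + 21″ = 43.35000′; 118 + 43.35000/60 = 118.7225000
  E ⇒ keep positive
Point 4:
  φ: 12 + 56.37/60 = 12.9395000
  S ⇒ negate
  Lon: 0 + 3.62/60 = 0.0603333
  E → positive
Point 5:
  φ: split at 2 digits → 00° and 53.63987′; 0 + 53.63987/60 = 0.8939978
  S ⇒ negate
  Longitude: split at 3 digits → 085° and 41.606′; 85 + 41.606/60 = 85.6934333
  E → positive

1. 62.211348, -58.576577
2. -86.013500, 106.741103
3. 3.084806, 118.722500
4. -12.939500, 0.060333
5. -0.893998, 85.693433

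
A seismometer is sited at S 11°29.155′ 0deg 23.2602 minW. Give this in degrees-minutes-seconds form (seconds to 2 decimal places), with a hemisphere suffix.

φ: 29.15500′ → 29′ and 0.15500 × 60 = 9.3000″
Lon: fractional minutes 0.26020 × 60 = 15.6120″

11°29′9.30″ S, 0°23′15.61″ W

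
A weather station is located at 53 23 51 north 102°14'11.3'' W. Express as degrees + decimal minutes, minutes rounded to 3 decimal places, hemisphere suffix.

φ: 23 + 51/60 = 23.85000′
Lon: seconds/60 = 0.18833; minutes = 14 + 0.18833 = 14.18833

53° 23.850′ N, 102° 14.188′ W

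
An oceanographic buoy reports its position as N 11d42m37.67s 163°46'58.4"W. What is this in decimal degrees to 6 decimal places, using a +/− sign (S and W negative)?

φ: 11° + 42/60 + 37.67/3600 = 11 + 0.700000 + 0.010464 = 11.7104639
N → positive
Longitude: 46′ + 58.4″ = 46.97333′; 163 + 46.97333/60 = 163.7828889
W ⇒ negate

11.710464, -163.782889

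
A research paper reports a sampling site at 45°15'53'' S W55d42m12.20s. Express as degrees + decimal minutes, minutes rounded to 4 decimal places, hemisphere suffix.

45° 15.8833′ S, 55° 42.2033′ W

Latitude: 15 + 53/60 = 15.883333′
λ: seconds/60 = 0.20333; minutes = 42 + 0.20333 = 42.203333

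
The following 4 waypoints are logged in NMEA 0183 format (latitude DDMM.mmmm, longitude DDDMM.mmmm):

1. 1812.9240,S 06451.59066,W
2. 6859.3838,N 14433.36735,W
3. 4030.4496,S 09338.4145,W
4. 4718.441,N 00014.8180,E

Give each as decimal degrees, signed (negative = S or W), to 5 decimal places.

1. -18.21540, -64.85984
2. 68.98973, -144.55612
3. -40.50749, -93.64024
4. 47.30735, 0.24697

Point 1:
  Latitude: degrees = first 2 digits = 18, minutes = 12.924; 18 + 12.924/60 = 18.215400
  S ⇒ negate
  λ: split at 3 digits → 064° and 51.59066′; 64 + 51.59066/60 = 64.859844
  hemisphere W, so the sign is −
Point 2:
  Latitude: split at 2 digits → 68° and 59.3838′; 68 + 59.3838/60 = 68.989730
  N ⇒ keep positive
  Lon: degrees = first 3 digits = 144, minutes = 33.36735; 144 + 33.36735/60 = 144.556123
  W ⇒ negate
Point 3:
  Latitude: split at 2 digits → 40° and 30.4496′; 40 + 30.4496/60 = 40.507493
  hemisphere S, so the sign is −
  λ: degrees = first 3 digits = 93, minutes = 38.4145; 93 + 38.4145/60 = 93.640242
  W → negative
Point 4:
  Latitude: split at 2 digits → 47° and 18.441′; 47 + 18.441/60 = 47.307350
  N ⇒ keep positive
  Lon: split at 3 digits → 000° and 14.818′; 0 + 14.818/60 = 0.246967
  E ⇒ keep positive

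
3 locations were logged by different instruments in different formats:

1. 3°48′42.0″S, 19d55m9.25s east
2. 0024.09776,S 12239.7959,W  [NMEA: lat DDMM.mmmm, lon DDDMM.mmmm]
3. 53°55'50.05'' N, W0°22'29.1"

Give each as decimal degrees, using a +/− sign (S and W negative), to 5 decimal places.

1. -3.81167, 19.91924
2. -0.40163, -122.66327
3. 53.93057, -0.37475

Point 1:
  Lat: 3 + 48/60 + 42/3600 = 3.811667
  hemisphere S, so the sign is −
  Lon: 19° + 55/60 + 9.25/3600 = 19 + 0.916667 + 0.002569 = 19.919236
  E ⇒ keep positive
Point 2:
  Latitude: split at 2 digits → 00° and 24.09776′; 0 + 24.09776/60 = 0.401629
  S ⇒ negate
  Lon: split at 3 digits → 122° and 39.7959′; 122 + 39.7959/60 = 122.663265
  W ⇒ negate
Point 3:
  Latitude: 53 + 55/60 + 50.05/3600 = 53.930569
  N ⇒ keep positive
  λ: 22′ + 29.1″ = 22.48500′; 0 + 22.48500/60 = 0.374750
  W → negative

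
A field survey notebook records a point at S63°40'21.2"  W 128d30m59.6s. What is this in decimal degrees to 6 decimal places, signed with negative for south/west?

Latitude: 63° + 40/60 + 21.2/3600 = 63 + 0.666667 + 0.005889 = 63.6725556
hemisphere S, so the sign is −
Longitude: 128° + 30/60 + 59.6/3600 = 128 + 0.500000 + 0.016556 = 128.5165556
hemisphere W, so the sign is −

-63.672556, -128.516556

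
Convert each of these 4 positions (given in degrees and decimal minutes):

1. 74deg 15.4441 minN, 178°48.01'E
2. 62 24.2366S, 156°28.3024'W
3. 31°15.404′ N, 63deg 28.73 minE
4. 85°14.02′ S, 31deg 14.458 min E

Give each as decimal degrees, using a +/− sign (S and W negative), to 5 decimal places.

Point 1:
  Latitude: 15.4441′ = 0.257402°; total 74.257402
  N ⇒ keep positive
  Lon: 178 + 48.01/60 = 178.800167
  E ⇒ keep positive
Point 2:
  Latitude: 24.2366′ = 0.403943°; total 62.403943
  S ⇒ negate
  Longitude: 28.3024′ = 0.471707°; total 156.471707
  hemisphere W, so the sign is −
Point 3:
  Latitude: 15.404′ = 0.256733°; total 31.256733
  N ⇒ keep positive
  Lon: 28.73′ = 0.478833°; total 63.478833
  E → positive
Point 4:
  φ: 14.02′ = 0.233667°; total 85.233667
  S → negative
  λ: 31 + 14.458/60 = 31.240967
  E ⇒ keep positive

1. 74.25740, 178.80017
2. -62.40394, -156.47171
3. 31.25673, 63.47883
4. -85.23367, 31.24097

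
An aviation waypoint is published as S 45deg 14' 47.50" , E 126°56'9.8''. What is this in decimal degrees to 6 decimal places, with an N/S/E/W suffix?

45.246528° S, 126.936056° E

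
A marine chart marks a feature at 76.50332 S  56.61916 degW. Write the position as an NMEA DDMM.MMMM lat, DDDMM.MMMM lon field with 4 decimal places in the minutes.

7630.1992,S / 05637.1496,W

φ: minutes = (76.503320 − 76) × 60 = 30.199200
λ: fractional part 0.619160 → 37.149600 minutes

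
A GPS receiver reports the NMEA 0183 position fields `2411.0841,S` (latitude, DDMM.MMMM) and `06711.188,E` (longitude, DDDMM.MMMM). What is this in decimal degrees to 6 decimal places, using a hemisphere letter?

24.184735° S, 67.186467° E

Lat: degrees = first 2 digits = 24, minutes = 11.0841; 24 + 11.0841/60 = 24.1847350
Longitude: degrees = first 3 digits = 67, minutes = 11.188; 67 + 11.188/60 = 67.1864667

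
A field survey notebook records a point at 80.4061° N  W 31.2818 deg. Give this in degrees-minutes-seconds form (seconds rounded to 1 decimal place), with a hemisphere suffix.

Latitude: whole degrees 80; 24.36600′ → 24′ and 21.960″
Longitude: 0.281800° → 16.90800′; 0.90800 × 60 = 54.480″

80°24′22.0″ N, 31°16′54.5″ W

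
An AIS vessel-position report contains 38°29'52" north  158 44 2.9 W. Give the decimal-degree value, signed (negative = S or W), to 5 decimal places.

Latitude: 38° + 29/60 + 52/3600 = 38 + 0.483333 + 0.014444 = 38.497778
N → positive
λ: 158 + 44/60 + 2.9/3600 = 158.734139
W → negative

38.49778, -158.73414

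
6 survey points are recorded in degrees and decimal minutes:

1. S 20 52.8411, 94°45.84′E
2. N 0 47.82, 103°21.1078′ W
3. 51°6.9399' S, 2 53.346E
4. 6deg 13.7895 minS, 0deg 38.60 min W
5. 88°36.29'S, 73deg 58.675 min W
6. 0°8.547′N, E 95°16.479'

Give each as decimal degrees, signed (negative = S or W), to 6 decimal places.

1. -20.880685, 94.764000
2. 0.797000, -103.351797
3. -51.115665, 2.889100
4. -6.229825, -0.643333
5. -88.604833, -73.977917
6. 0.142450, 95.274650

Point 1:
  φ: 20 + 52.8411/60 = 20.8806850
  hemisphere S, so the sign is −
  Longitude: 45.84′ = 0.764000°; total 94.7640000
  E ⇒ keep positive
Point 2:
  Lat: 47.82′ = 0.797000°; total 0.7970000
  N → positive
  Lon: 21.1078′ = 0.351797°; total 103.3517967
  hemisphere W, so the sign is −
Point 3:
  φ: 51 + 6.9399/60 = 51.1156650
  hemisphere S, so the sign is −
  Longitude: 53.346′ = 0.889100°; total 2.8891000
  E ⇒ keep positive
Point 4:
  Latitude: 13.7895′ = 0.229825°; total 6.2298250
  S → negative
  Longitude: 0 + 38.6/60 = 0.6433333
  W → negative
Point 5:
  Latitude: 88 + 36.29/60 = 88.6048333
  S → negative
  λ: 73 + 58.675/60 = 73.9779167
  hemisphere W, so the sign is −
Point 6:
  Latitude: 8.547′ = 0.142450°; total 0.1424500
  N → positive
  Longitude: 16.479′ = 0.274650°; total 95.2746500
  E ⇒ keep positive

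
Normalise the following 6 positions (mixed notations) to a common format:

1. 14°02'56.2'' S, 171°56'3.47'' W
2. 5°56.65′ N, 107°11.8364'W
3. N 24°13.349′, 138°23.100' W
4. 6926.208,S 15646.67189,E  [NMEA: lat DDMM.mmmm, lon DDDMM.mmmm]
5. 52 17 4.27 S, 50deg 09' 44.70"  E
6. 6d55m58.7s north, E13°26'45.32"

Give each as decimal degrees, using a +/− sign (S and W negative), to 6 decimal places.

1. -14.048944, -171.934297
2. 5.944167, -107.197273
3. 24.222483, -138.385000
4. -69.436800, 156.777865
5. -52.284519, 50.162417
6. 6.932972, 13.445922

Point 1:
  φ: 14° + 2/60 + 56.2/3600 = 14 + 0.033333 + 0.015611 = 14.0489444
  S → negative
  Lon: 56′ + 3.47″ = 56.05783′; 171 + 56.05783/60 = 171.9342972
  hemisphere W, so the sign is −
Point 2:
  Lat: 5 + 56.65/60 = 5.9441667
  N → positive
  Longitude: 107 + 11.8364/60 = 107.1972733
  hemisphere W, so the sign is −
Point 3:
  Latitude: 24 + 13.349/60 = 24.2224833
  N → positive
  Lon: 138 + 23.1/60 = 138.3850000
  hemisphere W, so the sign is −
Point 4:
  φ: degrees = first 2 digits = 69, minutes = 26.208; 69 + 26.208/60 = 69.4368000
  S ⇒ negate
  Lon: degrees = first 3 digits = 156, minutes = 46.67189; 156 + 46.67189/60 = 156.7778648
  E → positive
Point 5:
  φ: 17′ + 4.27″ = 17.07117′; 52 + 17.07117/60 = 52.2845194
  hemisphere S, so the sign is −
  Lon: 50 + 9/60 + 44.7/3600 = 50.1624167
  E → positive
Point 6:
  Latitude: 6° + 55/60 + 58.7/3600 = 6 + 0.916667 + 0.016306 = 6.9329722
  N ⇒ keep positive
  Longitude: 13 + 26/60 + 45.32/3600 = 13.4459222
  E → positive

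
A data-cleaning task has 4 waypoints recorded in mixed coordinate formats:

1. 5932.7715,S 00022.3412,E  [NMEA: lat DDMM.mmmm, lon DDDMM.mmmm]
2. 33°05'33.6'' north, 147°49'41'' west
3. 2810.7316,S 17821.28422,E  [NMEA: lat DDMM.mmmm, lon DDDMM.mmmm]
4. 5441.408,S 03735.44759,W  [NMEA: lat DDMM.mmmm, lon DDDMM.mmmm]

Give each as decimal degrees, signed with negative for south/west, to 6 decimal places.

Point 1:
  φ: degrees = first 2 digits = 59, minutes = 32.7715; 59 + 32.7715/60 = 59.5461917
  S → negative
  Lon: degrees = first 3 digits = 0, minutes = 22.3412; 0 + 22.3412/60 = 0.3723533
  E → positive
Point 2:
  Lat: 5′ + 33.6″ = 5.56000′; 33 + 5.56000/60 = 33.0926667
  N → positive
  λ: 49′ + 41″ = 49.68333′; 147 + 49.68333/60 = 147.8280556
  W → negative
Point 3:
  Latitude: split at 2 digits → 28° and 10.7316′; 28 + 10.7316/60 = 28.1788600
  S ⇒ negate
  Lon: split at 3 digits → 178° and 21.28422′; 178 + 21.28422/60 = 178.3547370
  E ⇒ keep positive
Point 4:
  Latitude: split at 2 digits → 54° and 41.408′; 54 + 41.408/60 = 54.6901333
  S → negative
  Lon: degrees = first 3 digits = 37, minutes = 35.44759; 37 + 35.44759/60 = 37.5907932
  W ⇒ negate

1. -59.546192, 0.372353
2. 33.092667, -147.828056
3. -28.178860, 178.354737
4. -54.690133, -37.590793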